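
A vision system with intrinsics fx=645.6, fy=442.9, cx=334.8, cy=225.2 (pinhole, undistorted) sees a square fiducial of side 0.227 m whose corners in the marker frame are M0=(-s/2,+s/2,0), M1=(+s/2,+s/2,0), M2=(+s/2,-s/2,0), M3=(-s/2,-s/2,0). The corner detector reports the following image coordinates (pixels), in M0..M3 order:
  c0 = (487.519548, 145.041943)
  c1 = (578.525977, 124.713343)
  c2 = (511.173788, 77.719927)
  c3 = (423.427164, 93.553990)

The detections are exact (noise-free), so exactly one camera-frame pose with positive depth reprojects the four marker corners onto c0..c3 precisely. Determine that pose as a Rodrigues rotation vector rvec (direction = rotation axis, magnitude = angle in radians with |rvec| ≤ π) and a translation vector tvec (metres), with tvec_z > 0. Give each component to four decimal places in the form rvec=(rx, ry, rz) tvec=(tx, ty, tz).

rvec=(-0.5723, -0.2561, -0.4333) tvec=(0.3320, -0.3401, 1.2958)

Intrinsics K: fx=645.6, fy=442.9, cx=334.8, cy=225.2
Marker side s = 0.227 m; corners in marker frame (Z=0):
  M0 = (-0.1135, +0.1135, 0)
  M1 = (+0.1135, +0.1135, 0)
  M2 = (+0.1135, -0.1135, 0)
  M3 = (-0.1135, -0.1135, 0)
Detected image corners:
  c0 = (487.519548, 145.041943) px
  c1 = (578.525977, 124.713343) px
  c2 = (511.173788, 77.719927) px
  c3 = (423.427164, 93.553990) px
Planar DLT: solve 8×8 A·h = b for H (H[2,2]=1):
  H  [+528.55719 +110.02332 +500.19167]
  H  [-49.46320 +176.99717 +108.97598]
  H  [+0.27015 -0.35933 +1.00000]
B = K⁻¹H; ‖b₁‖=0.771697, ‖b₂‖=0.771697; λ = 2/(‖b₁‖+‖b₂‖) = 1.295846, sign → tz>0 ⇒ λ=+1.295846
r₁ = λ·B[:,0] = (+0.87937,-0.32272,+0.35008); r₂ = λ·B[:,1] = (+0.46231,+0.75462,-0.46563)
r₃ = r₁×r₂ = (-0.11391,+0.57131,+0.81279); SVD([r₁ r₂ r₃]) → R = UVᵀ:
  R  [+0.87937 +0.46231 -0.11391]
  R  [-0.32272 +0.75462 +0.57131]
  R  [+0.35008 -0.46563 +0.81279]
t = (+0.33197, -0.34005, +1.29585) m
tr R = 2.446785; θ = arccos((tr R − 1)/2) = 0.762093 rad = 43.665°
axis k = ((R−Rᵀ)₃₂, (R−Rᵀ)₁₃, (R−Rᵀ)₂₁) / (2 sinθ) = (-0.750933, -0.336007, -0.568505)
rvec = θ·k = (-0.572281, -0.256069, -0.433254)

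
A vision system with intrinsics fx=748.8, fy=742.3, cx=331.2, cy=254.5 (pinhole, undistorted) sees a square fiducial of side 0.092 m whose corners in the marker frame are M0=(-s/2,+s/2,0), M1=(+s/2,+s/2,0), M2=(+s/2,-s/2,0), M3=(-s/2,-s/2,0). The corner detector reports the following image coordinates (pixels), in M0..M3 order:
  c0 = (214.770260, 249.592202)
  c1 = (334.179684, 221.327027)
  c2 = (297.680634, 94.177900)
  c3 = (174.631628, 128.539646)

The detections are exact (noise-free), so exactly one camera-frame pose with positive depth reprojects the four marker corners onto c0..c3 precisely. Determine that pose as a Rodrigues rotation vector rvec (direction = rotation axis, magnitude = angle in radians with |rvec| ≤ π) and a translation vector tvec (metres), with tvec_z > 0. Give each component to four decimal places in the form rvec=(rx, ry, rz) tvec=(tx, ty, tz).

Intrinsics K: fx=748.8, fy=742.3, cx=331.2, cy=254.5
Marker side s = 0.092 m; corners in marker frame (Z=0):
  M0 = (-0.0460, +0.0460, 0)
  M1 = (+0.0460, +0.0460, 0)
  M2 = (+0.0460, -0.0460, 0)
  M3 = (-0.0460, -0.0460, 0)
Detected image corners:
  c0 = (214.770260, 249.592202) px
  c1 = (334.179684, 221.327027) px
  c2 = (297.680634, 94.177900) px
  c3 = (174.631628, 128.539646) px
Planar DLT: solve 8×8 A·h = b for H (H[2,2]=1):
  H  [+1210.49893 +533.96240 +254.55341]
  H  [-412.19795 +1427.79992 +175.01926]
  H  [-0.41828 +0.45854 +1.00000]
B = K⁻¹H; ‖b₁‖=1.894821, ‖b₂‖=1.894821; λ = 2/(‖b₁‖+‖b₂‖) = 0.527754, sign → tz>0 ⇒ λ=+0.527754
r₁ = λ·B[:,0] = (+0.95080,-0.21738,-0.22075); r₂ = λ·B[:,1] = (+0.26930,+0.93216,+0.24200)
r₃ = r₁×r₂ = (+0.15317,-0.28954,+0.94483); SVD([r₁ r₂ r₃]) → R = UVᵀ:
  R  [+0.95080 +0.26930 +0.15317]
  R  [-0.21738 +0.93216 -0.28954]
  R  [-0.22075 +0.24200 +0.94483]
t = (-0.05402, -0.05651, +0.52775) m
tr R = 2.827787; θ = arccos((tr R − 1)/2) = 0.418023 rad = 23.951°
axis k = ((R−Rᵀ)₃₂, (R−Rᵀ)₁₃, (R−Rᵀ)₂₁) / (2 sinθ) = (+0.654673, +0.460538, -0.599423)
rvec = θ·k = (+0.273668, +0.192515, -0.250573)

rvec=(0.2737, 0.1925, -0.2506) tvec=(-0.0540, -0.0565, 0.5278)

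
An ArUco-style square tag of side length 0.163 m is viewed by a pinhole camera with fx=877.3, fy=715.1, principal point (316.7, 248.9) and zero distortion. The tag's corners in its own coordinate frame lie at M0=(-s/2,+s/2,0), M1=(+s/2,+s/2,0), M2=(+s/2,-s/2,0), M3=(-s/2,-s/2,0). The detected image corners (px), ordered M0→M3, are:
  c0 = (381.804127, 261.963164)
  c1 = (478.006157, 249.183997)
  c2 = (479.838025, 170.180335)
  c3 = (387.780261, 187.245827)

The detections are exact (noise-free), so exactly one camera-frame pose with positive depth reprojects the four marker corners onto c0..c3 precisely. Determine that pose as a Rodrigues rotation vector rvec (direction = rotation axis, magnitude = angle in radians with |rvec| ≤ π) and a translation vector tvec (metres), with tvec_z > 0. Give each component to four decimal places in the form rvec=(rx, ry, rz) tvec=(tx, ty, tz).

rvec=(-0.4177, 0.6019, -0.0339) tvec=(0.1768, -0.0618, 1.3642)

Intrinsics K: fx=877.3, fy=715.1, cx=316.7, cy=248.9
Marker side s = 0.163 m; corners in marker frame (Z=0):
  M0 = (-0.0815, +0.0815, 0)
  M1 = (+0.0815, +0.0815, 0)
  M2 = (+0.0815, -0.0815, 0)
  M3 = (-0.0815, -0.0815, 0)
Detected image corners:
  c0 = (381.804127, 261.963164) px
  c1 = (478.006157, 249.183997) px
  c2 = (479.838025, 170.180335) px
  c3 = (387.780261, 187.245827) px
Planar DLT: solve 8×8 A·h = b for H (H[2,2]=1):
  H  [+405.40476 -148.13438 +430.37695]
  H  [-178.22952 +408.87674 +216.48755]
  H  [-0.39778 -0.28660 +1.00000]
B = K⁻¹H; ‖b₁‖=0.733056, ‖b₂‖=0.733056; λ = 2/(‖b₁‖+‖b₂‖) = 1.364152, sign → tz>0 ⇒ λ=+1.364152
r₁ = λ·B[:,0] = (+0.82627,-0.15113,-0.54263); r₂ = λ·B[:,1] = (-0.08920,+0.91607,-0.39097)
r₃ = r₁×r₂ = (+0.55617,+0.37145,+0.74344); SVD([r₁ r₂ r₃]) → R = UVᵀ:
  R  [+0.82627 -0.08920 +0.55617]
  R  [-0.15113 +0.91607 +0.37145]
  R  [-0.54263 -0.39097 +0.74344]
t = (+0.17676, -0.06183, +1.36415) m
tr R = 2.485775; θ = arccos((tr R − 1)/2) = 0.733423 rad = 42.022°
axis k = ((R−Rᵀ)₃₂, (R−Rᵀ)₁₃, (R−Rᵀ)₂₁) / (2 sinθ) = (-0.569465, +0.820713, -0.046254)
rvec = θ·k = (-0.417659, +0.601930, -0.033924)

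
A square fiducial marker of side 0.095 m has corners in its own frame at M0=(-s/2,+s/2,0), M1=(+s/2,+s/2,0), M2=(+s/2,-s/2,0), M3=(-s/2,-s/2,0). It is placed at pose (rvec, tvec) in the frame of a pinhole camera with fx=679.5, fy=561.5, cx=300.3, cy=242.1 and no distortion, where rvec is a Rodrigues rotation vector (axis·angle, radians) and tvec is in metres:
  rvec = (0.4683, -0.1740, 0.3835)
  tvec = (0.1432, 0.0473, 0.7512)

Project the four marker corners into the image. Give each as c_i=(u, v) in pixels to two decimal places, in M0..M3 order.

c0=(372.73, 294.81) c1=(445.97, 314.98) c2=(488.07, 259.75) c3=(412.29, 236.68)

Intrinsics K: fx=679.5, fy=561.5, cx=300.3, cy=242.1
Marker side s = 0.095 m; corners in marker frame (Z=0):
  M0 = (-0.0475, +0.0475, 0)
  M1 = (+0.0475, +0.0475, 0)
  M2 = (+0.0475, -0.0475, 0)
  M3 = (-0.0475, -0.0475, 0)
rvec = (0.4683, -0.1740, 0.3835), |rvec| = θ = 0.62980 rad = 36.085°
Rodrigues: sinθ=0.58899, 1−cosθ=0.19186; R = I + sinθ·[k]× + (1−cosθ)·[k]×²:
    [+0.91422 -0.39806 -0.07586]
    [+0.31923 +0.82279 -0.47023]
    [+0.24959 +0.40567 +0.87928]
t = (0.1432, 0.0473, 0.7512) m
M0: Pc = R·M0+t = (+0.08087, +0.07122, +0.75861); u = 679.5·(+0.08087)/0.75861 + 300.3 = 372.7334, v = 561.5·(+0.07122)/0.75861 + 242.1 = 294.8138
M1: Pc = R·M1+t = (+0.16772, +0.10155, +0.78233); u = 679.5·(+0.16772)/0.78233 + 300.3 = 445.9736, v = 561.5·(+0.10155)/0.78233 + 242.1 = 314.9828
M2: Pc = R·M2+t = (+0.20553, +0.02338, +0.74379); u = 679.5·(+0.20553)/0.74379 + 300.3 = 488.0687, v = 561.5·(+0.02338)/0.74379 + 242.1 = 259.7509
M3: Pc = R·M3+t = (+0.11868, -0.00695, +0.72007); u = 679.5·(+0.11868)/0.72007 + 300.3 = 412.2949, v = 561.5·(-0.00695)/0.72007 + 242.1 = 236.6837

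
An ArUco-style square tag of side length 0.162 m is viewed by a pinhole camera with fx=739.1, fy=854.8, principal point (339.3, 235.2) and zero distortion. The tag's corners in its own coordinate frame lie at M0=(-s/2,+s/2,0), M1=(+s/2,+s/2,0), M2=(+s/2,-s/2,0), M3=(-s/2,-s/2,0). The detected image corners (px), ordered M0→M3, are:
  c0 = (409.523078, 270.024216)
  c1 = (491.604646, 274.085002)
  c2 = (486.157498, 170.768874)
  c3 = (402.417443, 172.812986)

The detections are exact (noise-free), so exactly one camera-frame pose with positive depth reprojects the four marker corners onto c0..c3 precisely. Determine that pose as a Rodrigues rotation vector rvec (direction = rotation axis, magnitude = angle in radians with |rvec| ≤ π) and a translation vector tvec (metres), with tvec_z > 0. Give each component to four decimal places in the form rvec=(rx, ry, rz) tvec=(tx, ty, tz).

rvec=(0.2295, 0.5344, -0.0439) tvec=(0.1953, -0.0200, 1.3501)

Intrinsics K: fx=739.1, fy=854.8, cx=339.3, cy=235.2
Marker side s = 0.162 m; corners in marker frame (Z=0):
  M0 = (-0.0810, +0.0810, 0)
  M1 = (+0.0810, +0.0810, 0)
  M2 = (+0.0810, -0.0810, 0)
  M3 = (-0.0810, -0.0810, 0)
Detected image corners:
  c0 = (409.523078, 270.024216) px
  c1 = (491.604646, 274.085002) px
  c2 = (486.157498, 170.768874) px
  c3 = (402.417443, 172.812986) px
Planar DLT: solve 8×8 A·h = b for H (H[2,2]=1):
  H  [+342.88098 +106.92850 +446.19710]
  H  [-77.29366 +652.07789 +222.52476]
  H  [-0.37738 +0.15205 +1.00000]
B = K⁻¹H; ‖b₁‖=0.740659, ‖b₂‖=0.740659; λ = 2/(‖b₁‖+‖b₂‖) = 1.350150, sign → tz>0 ⇒ λ=+1.350150
r₁ = λ·B[:,0] = (+0.86027,+0.01811,-0.50952); r₂ = λ·B[:,1] = (+0.10109,+0.97347,+0.20528)
r₃ = r₁×r₂ = (+0.49972,-0.22811,+0.83561); SVD([r₁ r₂ r₃]) → R = UVᵀ:
  R  [+0.86027 +0.10109 +0.49972]
  R  [+0.01811 +0.97347 -0.22811]
  R  [-0.50952 +0.20528 +0.83561]
t = (+0.19527, -0.02002, +1.35015) m
tr R = 2.669343; θ = arccos((tr R − 1)/2) = 0.583260 rad = 33.418°
axis k = ((R−Rᵀ)₃₂, (R−Rᵀ)₁₃, (R−Rᵀ)₂₁) / (2 sinθ) = (+0.393456, +0.916252, -0.075333)
rvec = θ·k = (+0.229487, +0.534413, -0.043939)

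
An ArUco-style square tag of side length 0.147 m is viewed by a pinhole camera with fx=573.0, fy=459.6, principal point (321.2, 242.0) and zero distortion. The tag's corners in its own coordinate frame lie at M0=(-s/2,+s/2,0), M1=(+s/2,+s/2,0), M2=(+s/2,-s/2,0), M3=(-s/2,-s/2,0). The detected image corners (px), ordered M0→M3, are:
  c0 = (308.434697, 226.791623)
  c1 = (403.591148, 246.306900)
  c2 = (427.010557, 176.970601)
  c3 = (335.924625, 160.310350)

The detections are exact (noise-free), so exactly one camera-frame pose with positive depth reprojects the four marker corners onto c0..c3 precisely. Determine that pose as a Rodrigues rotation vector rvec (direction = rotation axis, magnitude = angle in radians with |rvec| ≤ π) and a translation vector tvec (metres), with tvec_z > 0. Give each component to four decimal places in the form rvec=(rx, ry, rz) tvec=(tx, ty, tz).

rvec=(-0.3355, 0.1272, 0.2790) tvec=(0.0722, -0.0770, 0.8759)

Intrinsics K: fx=573.0, fy=459.6, cx=321.2, cy=242.0
Marker side s = 0.147 m; corners in marker frame (Z=0):
  M0 = (-0.0735, +0.0735, 0)
  M1 = (+0.0735, +0.0735, 0)
  M2 = (+0.0735, -0.0735, 0)
  M3 = (-0.0735, -0.0735, 0)
Detected image corners:
  c0 = (308.434697, 226.791623) px
  c1 = (403.591148, 246.306900) px
  c2 = (427.010557, 176.970601) px
  c3 = (335.924625, 160.310350) px
Planar DLT: solve 8×8 A·h = b for H (H[2,2]=1):
  H  [+562.04192 -302.43565 +368.40804]
  H  [+83.74344 +390.90809 +201.59313]
  H  [-0.19276 -0.35005 +1.00000]
B = K⁻¹H; ‖b₁‖=1.141673, ‖b₂‖=1.141673; λ = 2/(‖b₁‖+‖b₂‖) = 0.875907, sign → tz>0 ⇒ λ=+0.875907
r₁ = λ·B[:,0] = (+0.95380,+0.24850,-0.16884); r₂ = λ·B[:,1] = (-0.29044,+0.90644,-0.30661)
r₃ = r₁×r₂ = (+0.07685,+0.34149,+0.93674); SVD([r₁ r₂ r₃]) → R = UVᵀ:
  R  [+0.95380 -0.29044 +0.07685]
  R  [+0.24850 +0.90644 +0.34149]
  R  [-0.16884 -0.30661 +0.93674]
t = (+0.07216, -0.07701, +0.87591) m
tr R = 2.796982; θ = arccos((tr R − 1)/2) = 0.454477 rad = 26.040°
axis k = ((R−Rᵀ)₃₂, (R−Rᵀ)₁₃, (R−Rᵀ)₂₁) / (2 sinθ) = (-0.738169, +0.279838, +0.613838)
rvec = θ·k = (-0.335481, +0.127180, +0.278975)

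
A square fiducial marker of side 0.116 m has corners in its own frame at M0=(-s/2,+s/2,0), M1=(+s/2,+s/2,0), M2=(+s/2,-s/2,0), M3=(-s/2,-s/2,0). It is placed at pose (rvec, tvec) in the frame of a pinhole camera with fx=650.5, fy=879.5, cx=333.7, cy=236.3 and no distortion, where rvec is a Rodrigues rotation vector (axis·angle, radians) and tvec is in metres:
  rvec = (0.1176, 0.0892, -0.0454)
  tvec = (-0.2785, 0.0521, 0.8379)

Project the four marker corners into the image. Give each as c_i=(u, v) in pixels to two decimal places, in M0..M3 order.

Intrinsics K: fx=650.5, fy=879.5, cx=333.7, cy=236.3
Marker side s = 0.116 m; corners in marker frame (Z=0):
  M0 = (-0.0580, +0.0580, 0)
  M1 = (+0.0580, +0.0580, 0)
  M2 = (+0.0580, -0.0580, 0)
  M3 = (-0.0580, -0.0580, 0)
rvec = (0.1176, 0.0892, -0.0454), |rvec| = θ = 0.15443 rad = 8.848°
Rodrigues: sinθ=0.15381, 1−cosθ=0.01190; R = I + sinθ·[k]× + (1−cosθ)·[k]×²:
    [+0.99500 +0.05045 +0.08618]
    [-0.03999 +0.99207 -0.11915]
    [-0.09151 +0.11511 +0.98913]
t = (-0.2785, 0.0521, 0.8379) m
M0: Pc = R·M0+t = (-0.33328, +0.11196, +0.84988); u = 650.5·(-0.33328)/0.84988 + 333.7 = 78.6052, v = 879.5·(+0.11196)/0.84988 + 236.3 = 352.1607
M1: Pc = R·M1+t = (-0.21786, +0.10732, +0.83927); u = 650.5·(-0.21786)/0.83927 + 333.7 = 164.8384, v = 879.5·(+0.10732)/0.83927 + 236.3 = 348.7655
M2: Pc = R·M2+t = (-0.22372, -0.00776, +0.82592); u = 650.5·(-0.22372)/0.82592 + 333.7 = 157.4987, v = 879.5·(-0.00776)/0.82592 + 236.3 = 228.0374
M3: Pc = R·M3+t = (-0.33914, -0.00312, +0.83653); u = 650.5·(-0.33914)/0.83653 + 333.7 = 69.9821, v = 879.5·(-0.00312)/0.83653 + 236.3 = 233.0188

c0=(78.61, 352.16) c1=(164.84, 348.77) c2=(157.50, 228.04) c3=(69.98, 233.02)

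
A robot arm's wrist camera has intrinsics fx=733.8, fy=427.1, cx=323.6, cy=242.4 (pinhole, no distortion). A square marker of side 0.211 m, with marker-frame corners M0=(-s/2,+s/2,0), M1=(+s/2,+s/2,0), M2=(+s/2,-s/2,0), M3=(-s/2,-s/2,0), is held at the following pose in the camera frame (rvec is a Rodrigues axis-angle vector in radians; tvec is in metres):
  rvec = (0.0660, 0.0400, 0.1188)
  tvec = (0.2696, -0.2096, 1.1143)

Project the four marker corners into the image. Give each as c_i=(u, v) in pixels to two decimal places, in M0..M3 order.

Intrinsics K: fx=733.8, fy=427.1, cx=323.6, cy=242.4
Marker side s = 0.211 m; corners in marker frame (Z=0):
  M0 = (-0.1055, +0.1055, 0)
  M1 = (+0.1055, +0.1055, 0)
  M2 = (+0.1055, -0.1055, 0)
  M3 = (-0.1055, -0.1055, 0)
rvec = (0.0660, 0.0400, 0.1188), |rvec| = θ = 0.14167 rad = 8.117°
Rodrigues: sinθ=0.14119, 1−cosθ=0.01002; R = I + sinθ·[k]× + (1−cosθ)·[k]×²:
    [+0.99216 -0.11709 +0.04378]
    [+0.11972 +0.99078 -0.06341]
    [-0.03595 +0.06815 +0.99703]
t = (0.2696, -0.2096, 1.1143) m
M0: Pc = R·M0+t = (+0.15258, -0.11770, +1.12528); u = 733.8·(+0.15258)/1.12528 + 323.6 = 423.0946, v = 427.1·(-0.11770)/1.12528 + 242.4 = 197.7259
M1: Pc = R·M1+t = (+0.36192, -0.09244, +1.11770); u = 733.8·(+0.36192)/1.11770 + 323.6 = 561.2108, v = 427.1·(-0.09244)/1.11770 + 242.4 = 207.0756
M2: Pc = R·M2+t = (+0.38662, -0.30150, +1.10332); u = 733.8·(+0.38662)/1.10332 + 323.6 = 580.7386, v = 427.1·(-0.30150)/1.10332 + 242.4 = 125.6889
M3: Pc = R·M3+t = (+0.17728, -0.32676, +1.11090); u = 733.8·(+0.17728)/1.11090 + 323.6 = 440.7012, v = 427.1·(-0.32676)/1.11090 + 242.4 = 116.7740

c0=(423.09, 197.73) c1=(561.21, 207.08) c2=(580.74, 125.69) c3=(440.70, 116.77)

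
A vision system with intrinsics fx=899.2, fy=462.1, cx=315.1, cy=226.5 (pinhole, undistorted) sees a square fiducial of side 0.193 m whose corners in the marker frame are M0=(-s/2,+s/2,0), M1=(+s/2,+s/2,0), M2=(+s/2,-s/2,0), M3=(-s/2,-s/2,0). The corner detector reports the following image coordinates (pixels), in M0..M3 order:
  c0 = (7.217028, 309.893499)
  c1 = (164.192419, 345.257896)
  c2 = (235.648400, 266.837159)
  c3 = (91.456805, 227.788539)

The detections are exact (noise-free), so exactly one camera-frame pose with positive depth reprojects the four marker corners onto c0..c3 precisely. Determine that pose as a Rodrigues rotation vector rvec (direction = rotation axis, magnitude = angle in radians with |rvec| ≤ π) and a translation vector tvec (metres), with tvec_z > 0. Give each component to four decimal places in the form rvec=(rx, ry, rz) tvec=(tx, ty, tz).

Intrinsics K: fx=899.2, fy=462.1, cx=315.1, cy=226.5
Marker side s = 0.193 m; corners in marker frame (Z=0):
  M0 = (-0.0965, +0.0965, 0)
  M1 = (+0.0965, +0.0965, 0)
  M2 = (+0.0965, -0.0965, 0)
  M3 = (-0.0965, -0.0965, 0)
Detected image corners:
  c0 = (7.217028, 309.893499) px
  c1 = (164.192419, 345.257896) px
  c2 = (235.648400, 266.837159) px
  c3 = (91.456805, 227.788539) px
Planar DLT: solve 8×8 A·h = b for H (H[2,2]=1):
  H  [+823.81885 -434.07941 +128.17799]
  H  [+295.44404 +342.05620 +287.09393]
  H  [+0.35634 -0.25565 +1.00000]
B = K⁻¹H; ‖b₁‖=0.984412, ‖b₂‖=0.984412; λ = 2/(‖b₁‖+‖b₂‖) = 1.015834, sign → tz>0 ⇒ λ=+1.015834
r₁ = λ·B[:,0] = (+0.80383,+0.47205,+0.36199); r₂ = λ·B[:,1] = (-0.39938,+0.87923,-0.25970)
r₃ = r₁×r₂ = (-0.44086,+0.06418,+0.89528); SVD([r₁ r₂ r₃]) → R = UVᵀ:
  R  [+0.80383 -0.39938 -0.44086]
  R  [+0.47205 +0.87923 +0.06418]
  R  [+0.36199 -0.25970 +0.89528]
t = (-0.21117, +0.13320, +1.01583) m
tr R = 2.578340; θ = arccos((tr R − 1)/2) = 0.661340 rad = 37.892°
axis k = ((R−Rᵀ)₃₂, (R−Rᵀ)₁₃, (R−Rᵀ)₂₁) / (2 sinθ) = (-0.263673, -0.653597, +0.709428)
rvec = θ·k = (-0.174377, -0.432249, +0.469173)

rvec=(-0.1744, -0.4322, 0.4692) tvec=(-0.2112, 0.1332, 1.0158)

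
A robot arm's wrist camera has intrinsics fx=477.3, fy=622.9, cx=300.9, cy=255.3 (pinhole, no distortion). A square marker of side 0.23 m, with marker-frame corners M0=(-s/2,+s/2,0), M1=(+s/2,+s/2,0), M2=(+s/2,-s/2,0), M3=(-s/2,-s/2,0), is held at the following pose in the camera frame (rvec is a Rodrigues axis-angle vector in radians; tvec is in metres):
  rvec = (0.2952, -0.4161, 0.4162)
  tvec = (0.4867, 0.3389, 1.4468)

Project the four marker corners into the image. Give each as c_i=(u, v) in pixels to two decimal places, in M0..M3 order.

Intrinsics K: fx=477.3, fy=622.9, cx=300.9, cy=255.3
Marker side s = 0.23 m; corners in marker frame (Z=0):
  M0 = (-0.1150, +0.1150, 0)
  M1 = (+0.1150, +0.1150, 0)
  M2 = (+0.1150, -0.1150, 0)
  M3 = (-0.1150, -0.1150, 0)
rvec = (0.2952, -0.4161, 0.4162), |rvec| = θ = 0.65841 rad = 37.724°
Rodrigues: sinθ=0.61186, 1−cosθ=0.20903; R = I + sinθ·[k]× + (1−cosθ)·[k]×²:
    [+0.83299 -0.44600 -0.32744]
    [+0.32754 +0.87445 -0.35784]
    [+0.44593 +0.19082 +0.87449]
t = (0.4867, 0.3389, 1.4468) m
M0: Pc = R·M0+t = (+0.33962, +0.40179, +1.41746); u = 477.3·(+0.33962)/1.41746 + 300.9 = 415.2584, v = 622.9·(+0.40179)/1.41746 + 255.3 = 431.8674
M1: Pc = R·M1+t = (+0.53120, +0.47713, +1.52003); u = 477.3·(+0.53120)/1.52003 + 300.9 = 467.7019, v = 622.9·(+0.47713)/1.52003 + 255.3 = 450.8257
M2: Pc = R·M2+t = (+0.63378, +0.27601, +1.47614); u = 477.3·(+0.63378)/1.47614 + 300.9 = 505.8302, v = 622.9·(+0.27601)/1.47614 + 255.3 = 371.7688
M3: Pc = R·M3+t = (+0.44220, +0.20067, +1.37357); u = 477.3·(+0.44220)/1.37357 + 300.9 = 454.5580, v = 622.9·(+0.20067)/1.37357 + 255.3 = 346.3017

c0=(415.26, 431.87) c1=(467.70, 450.83) c2=(505.83, 371.77) c3=(454.56, 346.30)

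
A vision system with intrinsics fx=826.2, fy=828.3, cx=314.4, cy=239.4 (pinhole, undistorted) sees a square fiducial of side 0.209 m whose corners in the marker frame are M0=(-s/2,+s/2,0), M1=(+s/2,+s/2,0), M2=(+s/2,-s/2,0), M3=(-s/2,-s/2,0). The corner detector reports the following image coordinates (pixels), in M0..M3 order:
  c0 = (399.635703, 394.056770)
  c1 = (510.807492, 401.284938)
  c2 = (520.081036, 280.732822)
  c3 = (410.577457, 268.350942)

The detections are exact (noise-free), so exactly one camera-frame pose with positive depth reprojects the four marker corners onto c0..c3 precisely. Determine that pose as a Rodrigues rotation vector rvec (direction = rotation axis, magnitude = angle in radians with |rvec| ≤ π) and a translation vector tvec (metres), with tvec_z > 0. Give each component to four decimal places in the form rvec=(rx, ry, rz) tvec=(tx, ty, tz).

rvec=(-0.0609, -0.2964, 0.1064) tvec=(0.2507, 0.1640, 1.4085)

Intrinsics K: fx=826.2, fy=828.3, cx=314.4, cy=239.4
Marker side s = 0.209 m; corners in marker frame (Z=0):
  M0 = (-0.1045, +0.1045, 0)
  M1 = (+0.1045, +0.1045, 0)
  M2 = (+0.1045, -0.1045, 0)
  M3 = (-0.1045, -0.1045, 0)
Detected image corners:
  c0 = (399.635703, 394.056770) px
  c1 = (510.807492, 401.284938) px
  c2 = (520.081036, 280.732822) px
  c3 = (410.577457, 268.350942) px
Planar DLT: solve 8×8 A·h = b for H (H[2,2]=1):
  H  [+622.05273 -72.94897 +461.48292]
  H  [+115.72941 +570.85387 +335.86630]
  H  [+0.20454 -0.05360 +1.00000]
B = K⁻¹H; ‖b₁‖=0.709970, ‖b₂‖=0.709970; λ = 2/(‖b₁‖+‖b₂‖) = 1.408510, sign → tz>0 ⇒ λ=+1.408510
r₁ = λ·B[:,0] = (+0.95085,+0.11353,+0.28809); r₂ = λ·B[:,1] = (-0.09563,+0.99255,-0.07550)
r₃ = r₁×r₂ = (-0.29452,+0.04424,+0.95462); SVD([r₁ r₂ r₃]) → R = UVᵀ:
  R  [+0.95085 -0.09563 -0.29452]
  R  [+0.11353 +0.99255 +0.04424]
  R  [+0.28809 -0.07550 +0.95462]
t = (+0.25075, +0.16404, +1.40851) m
tr R = 2.898019; θ = arccos((tr R − 1)/2) = 0.320717 rad = 18.376°
axis k = ((R−Rᵀ)₃₂, (R−Rᵀ)₁₃, (R−Rᵀ)₂₁) / (2 sinθ) = (-0.189914, -0.924056, +0.331744)
rvec = θ·k = (-0.060909, -0.296360, +0.106396)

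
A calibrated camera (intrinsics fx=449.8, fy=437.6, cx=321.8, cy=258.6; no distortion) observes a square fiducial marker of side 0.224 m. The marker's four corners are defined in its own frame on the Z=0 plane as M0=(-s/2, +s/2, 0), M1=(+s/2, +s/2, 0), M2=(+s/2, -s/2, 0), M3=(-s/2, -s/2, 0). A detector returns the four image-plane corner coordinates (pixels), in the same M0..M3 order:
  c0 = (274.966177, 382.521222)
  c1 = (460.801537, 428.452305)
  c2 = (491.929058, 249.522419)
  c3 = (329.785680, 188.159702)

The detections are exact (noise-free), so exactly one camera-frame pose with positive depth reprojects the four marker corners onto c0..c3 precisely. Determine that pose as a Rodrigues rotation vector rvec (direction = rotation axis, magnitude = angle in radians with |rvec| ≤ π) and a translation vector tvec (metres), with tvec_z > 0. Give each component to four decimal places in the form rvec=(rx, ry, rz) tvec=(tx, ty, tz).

Intrinsics K: fx=449.8, fy=437.6, cx=321.8, cy=258.6
Marker side s = 0.224 m; corners in marker frame (Z=0):
  M0 = (-0.1120, +0.1120, 0)
  M1 = (+0.1120, +0.1120, 0)
  M2 = (+0.1120, -0.1120, 0)
  M3 = (-0.1120, -0.1120, 0)
Detected image corners:
  c0 = (274.966177, 382.521222) px
  c1 = (460.801537, 428.452305) px
  c2 = (491.929058, 249.522419) px
  c3 = (329.785680, 188.159702) px
Planar DLT: solve 8×8 A·h = b for H (H[2,2]=1):
  H  [+971.59496 -376.70270 +395.47922]
  H  [+399.86692 +680.66737 +308.64642]
  H  [+0.50778 -0.48248 +1.00000]
B = K⁻¹H; ‖b₁‖=1.965422, ‖b₂‖=1.965422; λ = 2/(‖b₁‖+‖b₂‖) = 0.508796, sign → tz>0 ⇒ λ=+0.508796
r₁ = λ·B[:,0] = (+0.91420,+0.31225,+0.25836); r₂ = λ·B[:,1] = (-0.25048,+0.93648,-0.24549)
r₃ = r₁×r₂ = (-0.31860,+0.15971,+0.93434); SVD([r₁ r₂ r₃]) → R = UVᵀ:
  R  [+0.91420 -0.25048 -0.31860]
  R  [+0.31225 +0.93648 +0.15971]
  R  [+0.25836 -0.24549 +0.93434]
t = (+0.08334, +0.05819, +0.50880) m
tr R = 2.785014; θ = arccos((tr R − 1)/2) = 0.467923 rad = 26.810°
axis k = ((R−Rᵀ)₃₂, (R−Rᵀ)₁₃, (R−Rᵀ)₂₁) / (2 sinθ) = (-0.449182, -0.639591, +0.623826)
rvec = θ·k = (-0.210182, -0.299280, +0.291903)

rvec=(-0.2102, -0.2993, 0.2919) tvec=(0.0833, 0.0582, 0.5088)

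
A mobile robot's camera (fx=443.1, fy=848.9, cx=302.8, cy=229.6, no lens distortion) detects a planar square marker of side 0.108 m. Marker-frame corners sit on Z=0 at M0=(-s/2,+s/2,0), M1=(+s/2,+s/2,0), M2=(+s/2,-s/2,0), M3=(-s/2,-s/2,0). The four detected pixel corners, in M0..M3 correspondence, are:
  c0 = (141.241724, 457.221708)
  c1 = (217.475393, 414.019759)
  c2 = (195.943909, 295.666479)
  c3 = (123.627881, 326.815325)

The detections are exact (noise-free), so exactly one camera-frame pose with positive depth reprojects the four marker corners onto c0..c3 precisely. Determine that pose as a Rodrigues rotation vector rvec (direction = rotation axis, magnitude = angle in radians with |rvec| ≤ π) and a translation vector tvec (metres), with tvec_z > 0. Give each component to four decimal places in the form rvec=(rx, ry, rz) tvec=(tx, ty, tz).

Intrinsics K: fx=443.1, fy=848.9, cx=302.8, cy=229.6
Marker side s = 0.108 m; corners in marker frame (Z=0):
  M0 = (-0.0540, +0.0540, 0)
  M1 = (+0.0540, +0.0540, 0)
  M2 = (+0.0540, -0.0540, 0)
  M3 = (-0.0540, -0.0540, 0)
Detected image corners:
  c0 = (141.241724, 457.221708) px
  c1 = (217.475393, 414.019759) px
  c2 = (195.943909, 295.666479) px
  c3 = (123.627881, 326.815325) px
Planar DLT: solve 8×8 A·h = b for H (H[2,2]=1):
  H  [+805.17063 +67.97360 +170.61383]
  H  [-82.11600 +898.65548 +370.47533]
  H  [+0.69645 -0.67191 +1.00000]
B = K⁻¹H; ‖b₁‖=1.537901, ‖b₂‖=1.537901; λ = 2/(‖b₁‖+‖b₂‖) = 0.650237, sign → tz>0 ⇒ λ=+0.650237
r₁ = λ·B[:,0] = (+0.87210,-0.18538,+0.45286); r₂ = λ·B[:,1] = (+0.39831,+0.80652,-0.43690)
r₃ = r₁×r₂ = (-0.28424,+0.56140,+0.77720); SVD([r₁ r₂ r₃]) → R = UVᵀ:
  R  [+0.87210 +0.39831 -0.28424]
  R  [-0.18538 +0.80652 +0.56140]
  R  [+0.45286 -0.43690 +0.77720]
t = (-0.19398, +0.10791, +0.65024) m
tr R = 2.455812; θ = arccos((tr R − 1)/2) = 0.755533 rad = 43.289°
axis k = ((R−Rᵀ)₃₂, (R−Rᵀ)₁₃, (R−Rᵀ)₂₁) / (2 sinθ) = (-0.727964, -0.537499, -0.425633)
rvec = θ·k = (-0.550001, -0.406098, -0.321580)

rvec=(-0.5500, -0.4061, -0.3216) tvec=(-0.1940, 0.1079, 0.6502)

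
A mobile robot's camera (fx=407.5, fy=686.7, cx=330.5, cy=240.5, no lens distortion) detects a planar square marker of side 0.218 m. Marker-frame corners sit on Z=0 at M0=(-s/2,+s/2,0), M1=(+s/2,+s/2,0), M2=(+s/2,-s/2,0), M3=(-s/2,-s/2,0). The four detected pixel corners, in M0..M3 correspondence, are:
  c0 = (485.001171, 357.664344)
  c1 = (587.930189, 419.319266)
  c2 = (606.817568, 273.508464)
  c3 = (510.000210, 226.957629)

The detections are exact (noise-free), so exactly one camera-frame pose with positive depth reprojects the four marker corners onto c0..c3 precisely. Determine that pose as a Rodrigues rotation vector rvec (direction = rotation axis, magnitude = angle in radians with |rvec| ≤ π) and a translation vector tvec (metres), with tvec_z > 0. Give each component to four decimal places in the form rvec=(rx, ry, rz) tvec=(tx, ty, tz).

Intrinsics K: fx=407.5, fy=686.7, cx=330.5, cy=240.5
Marker side s = 0.218 m; corners in marker frame (Z=0):
  M0 = (-0.1090, +0.1090, 0)
  M1 = (+0.1090, +0.1090, 0)
  M2 = (+0.1090, -0.1090, 0)
  M3 = (-0.1090, -0.1090, 0)
Detected image corners:
  c0 = (485.001171, 357.664344) px
  c1 = (587.930189, 419.319266) px
  c2 = (606.817568, 273.508464) px
  c3 = (510.000210, 226.957629) px
Planar DLT: solve 8×8 A·h = b for H (H[2,2]=1):
  H  [+260.34160 -298.21338 +545.90650]
  H  [+131.75272 +517.92521 +315.58839]
  H  [-0.36030 -0.35987 +1.00000]
B = K⁻¹H; ‖b₁‖=1.047813, ‖b₂‖=1.047813; λ = 2/(‖b₁‖+‖b₂‖) = 0.954369, sign → tz>0 ⇒ λ=+0.954369
r₁ = λ·B[:,0] = (+0.88861,+0.30354,-0.34386); r₂ = λ·B[:,1] = (-0.41987,+0.84009,-0.34345)
r₃ = r₁×r₂ = (+0.18463,+0.44957,+0.87396); SVD([r₁ r₂ r₃]) → R = UVᵀ:
  R  [+0.88861 -0.41987 +0.18463]
  R  [+0.30354 +0.84009 +0.44957]
  R  [-0.34386 -0.34345 +0.87396]
t = (+0.50448, +0.10436, +0.95437) m
tr R = 2.602659; θ = arccos((tr R − 1)/2) = 0.641282 rad = 36.743°
axis k = ((R−Rᵀ)₃₂, (R−Rᵀ)₁₃, (R−Rᵀ)₂₁) / (2 sinθ) = (-0.662809, +0.441713, +0.604628)
rvec = θ·k = (-0.425047, +0.283262, +0.387737)

rvec=(-0.4250, 0.2833, 0.3877) tvec=(0.5045, 0.1044, 0.9544)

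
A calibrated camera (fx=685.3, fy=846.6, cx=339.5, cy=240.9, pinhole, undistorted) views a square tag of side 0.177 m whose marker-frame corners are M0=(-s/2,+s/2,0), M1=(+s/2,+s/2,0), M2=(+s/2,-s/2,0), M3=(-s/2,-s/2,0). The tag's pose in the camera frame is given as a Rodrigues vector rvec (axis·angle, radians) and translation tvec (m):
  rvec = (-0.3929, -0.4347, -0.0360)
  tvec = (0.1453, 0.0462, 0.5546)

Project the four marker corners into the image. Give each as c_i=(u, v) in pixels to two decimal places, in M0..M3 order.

c0=(445.82, 456.53) c1=(628.59, 441.20) c2=(576.05, 198.45) c3=(407.59, 179.40)

Intrinsics K: fx=685.3, fy=846.6, cx=339.5, cy=240.9
Marker side s = 0.177 m; corners in marker frame (Z=0):
  M0 = (-0.0885, +0.0885, 0)
  M1 = (+0.0885, +0.0885, 0)
  M2 = (+0.0885, -0.0885, 0)
  M3 = (-0.0885, -0.0885, 0)
rvec = (-0.3929, -0.4347, -0.0360), |rvec| = θ = 0.58705 rad = 33.636°
Rodrigues: sinθ=0.55391, 1−cosθ=0.16742; R = I + sinθ·[k]× + (1−cosθ)·[k]×²:
    [+0.90757 +0.11694 -0.40329]
    [+0.04900 +0.92438 +0.37832]
    [+0.41703 -0.36312 +0.83321]
t = (0.1453, 0.0462, 0.5546) m
M0: Pc = R·M0+t = (+0.07533, +0.12367, +0.48556); u = 685.3·(+0.07533)/0.48556 + 339.5 = 445.8172, v = 846.6·(+0.12367)/0.48556 + 240.9 = 456.5273
M1: Pc = R·M1+t = (+0.23597, +0.13234, +0.55937); u = 685.3·(+0.23597)/0.55937 + 339.5 = 628.5918, v = 846.6·(+0.13234)/0.55937 + 240.9 = 441.2010
M2: Pc = R·M2+t = (+0.21527, -0.03127, +0.62364); u = 685.3·(+0.21527)/0.62364 + 339.5 = 576.0538, v = 846.6·(-0.03127)/0.62364 + 240.9 = 198.4502
M3: Pc = R·M3+t = (+0.05463, -0.03994, +0.54983); u = 685.3·(+0.05463)/0.54983 + 339.5 = 407.5912, v = 846.6·(-0.03994)/0.54983 + 240.9 = 179.3957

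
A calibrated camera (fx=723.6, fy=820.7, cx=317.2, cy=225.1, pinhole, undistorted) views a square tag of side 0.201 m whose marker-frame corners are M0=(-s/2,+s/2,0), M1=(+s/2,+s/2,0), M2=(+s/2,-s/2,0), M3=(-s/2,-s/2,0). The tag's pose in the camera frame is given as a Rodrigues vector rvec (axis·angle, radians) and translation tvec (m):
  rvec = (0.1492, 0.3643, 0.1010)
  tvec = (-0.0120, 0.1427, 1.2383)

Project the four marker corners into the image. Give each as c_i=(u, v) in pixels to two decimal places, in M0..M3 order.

c0=(254.02, 370.85) c1=(361.24, 396.10) c2=(371.21, 264.08) c3=(260.64, 245.50)

Intrinsics K: fx=723.6, fy=820.7, cx=317.2, cy=225.1
Marker side s = 0.201 m; corners in marker frame (Z=0):
  M0 = (-0.1005, +0.1005, 0)
  M1 = (+0.1005, +0.1005, 0)
  M2 = (+0.1005, -0.1005, 0)
  M3 = (-0.1005, -0.1005, 0)
rvec = (0.1492, 0.3643, 0.1010), |rvec| = θ = 0.40642 rad = 23.286°
Rodrigues: sinθ=0.39532, 1−cosθ=0.08146; R = I + sinθ·[k]× + (1−cosθ)·[k]×²:
    [+0.92952 -0.07144 +0.36179]
    [+0.12505 +0.98399 -0.12698]
    [-0.34692 +0.16327 +0.92357]
t = (-0.0120, 0.1427, 1.2383) m
M0: Pc = R·M0+t = (-0.11260, +0.22902, +1.28957); u = 723.6·(-0.11260)/1.28957 + 317.2 = 254.0205, v = 820.7·(+0.22902)/1.28957 + 225.1 = 370.8534
M1: Pc = R·M1+t = (+0.07424, +0.25416, +1.21984); u = 723.6·(+0.07424)/1.21984 + 317.2 = 361.2369, v = 820.7·(+0.25416)/1.21984 + 225.1 = 396.0956
M2: Pc = R·M2+t = (+0.08860, +0.05638, +1.18703); u = 723.6·(+0.08860)/1.18703 + 317.2 = 371.2075, v = 820.7·(+0.05638)/1.18703 + 225.1 = 264.0780
M3: Pc = R·M3+t = (-0.09824, +0.03124, +1.25676); u = 723.6·(-0.09824)/1.25676 + 317.2 = 260.6381, v = 820.7·(+0.03124)/1.25676 + 225.1 = 245.5017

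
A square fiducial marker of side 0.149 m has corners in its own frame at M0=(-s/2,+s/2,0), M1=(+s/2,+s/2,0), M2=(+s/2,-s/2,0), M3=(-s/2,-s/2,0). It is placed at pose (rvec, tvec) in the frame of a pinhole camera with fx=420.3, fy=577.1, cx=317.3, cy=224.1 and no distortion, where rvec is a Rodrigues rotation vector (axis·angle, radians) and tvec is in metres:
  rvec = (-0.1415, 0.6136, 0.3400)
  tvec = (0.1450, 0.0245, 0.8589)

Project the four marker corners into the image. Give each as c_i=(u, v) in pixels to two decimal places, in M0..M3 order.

Intrinsics K: fx=420.3, fy=577.1, cx=317.3, cy=224.1
Marker side s = 0.149 m; corners in marker frame (Z=0):
  M0 = (-0.0745, +0.0745, 0)
  M1 = (+0.0745, +0.0745, 0)
  M2 = (+0.0745, -0.0745, 0)
  M3 = (-0.0745, -0.0745, 0)
rvec = (-0.1415, 0.6136, 0.3400), |rvec| = θ = 0.71563 rad = 41.003°
Rodrigues: sinθ=0.65609, 1−cosθ=0.24532; R = I + sinθ·[k]× + (1−cosθ)·[k]×²:
    [+0.76427 -0.35330 +0.53951]
    [+0.27012 +0.93503 +0.22966]
    [-0.58560 -0.02979 +0.81005]
t = (0.1450, 0.0245, 0.8589) m
M0: Pc = R·M0+t = (+0.06174, +0.07404, +0.90031); u = 420.3·(+0.06174)/0.90031 + 317.3 = 346.1230, v = 577.1·(+0.07404)/0.90031 + 224.1 = 271.5572
M1: Pc = R·M1+t = (+0.17562, +0.11428, +0.81305); u = 420.3·(+0.17562)/0.81305 + 317.3 = 408.0835, v = 577.1·(+0.11428)/0.81305 + 224.1 = 305.2182
M2: Pc = R·M2+t = (+0.22826, -0.02504, +0.81749); u = 420.3·(+0.22826)/0.81749 + 317.3 = 434.6557, v = 577.1·(-0.02504)/0.81749 + 224.1 = 206.4262
M3: Pc = R·M3+t = (+0.11438, -0.06528, +0.90475); u = 420.3·(+0.11438)/0.90475 + 317.3 = 370.4366, v = 577.1·(-0.06528)/0.90475 + 224.1 = 182.4580

c0=(346.12, 271.56) c1=(408.08, 305.22) c2=(434.66, 206.43) c3=(370.44, 182.46)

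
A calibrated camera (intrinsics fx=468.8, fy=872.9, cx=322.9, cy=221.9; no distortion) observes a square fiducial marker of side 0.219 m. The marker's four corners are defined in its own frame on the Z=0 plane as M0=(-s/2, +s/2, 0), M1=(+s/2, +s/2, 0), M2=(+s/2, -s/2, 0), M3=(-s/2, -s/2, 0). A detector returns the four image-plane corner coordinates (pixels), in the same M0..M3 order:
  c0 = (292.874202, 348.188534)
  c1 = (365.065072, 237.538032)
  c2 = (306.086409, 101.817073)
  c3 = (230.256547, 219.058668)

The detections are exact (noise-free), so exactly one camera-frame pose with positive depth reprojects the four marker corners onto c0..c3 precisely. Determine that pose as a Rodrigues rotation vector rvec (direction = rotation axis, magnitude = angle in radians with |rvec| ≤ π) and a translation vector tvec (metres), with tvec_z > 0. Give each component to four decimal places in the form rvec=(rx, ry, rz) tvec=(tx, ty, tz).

Intrinsics K: fx=468.8, fy=872.9, cx=322.9, cy=221.9
Marker side s = 0.219 m; corners in marker frame (Z=0):
  M0 = (-0.1095, +0.1095, 0)
  M1 = (+0.1095, +0.1095, 0)
  M2 = (+0.1095, -0.1095, 0)
  M3 = (-0.1095, -0.1095, 0)
Detected image corners:
  c0 = (292.874202, 348.188534) px
  c1 = (365.065072, 237.538032) px
  c2 = (306.086409, 101.817073) px
  c3 = (230.256547, 219.058668) px
Planar DLT: solve 8×8 A·h = b for H (H[2,2]=1):
  H  [+331.76531 +349.56675 +299.29159]
  H  [-524.43078 +659.25385 +228.52189]
  H  [-0.01997 +0.24092 +1.00000]
B = K⁻¹H; ‖b₁‖=0.935820, ‖b₂‖=0.935820; λ = 2/(‖b₁‖+‖b₂‖) = 1.068582, sign → tz>0 ⇒ λ=+1.068582
r₁ = λ·B[:,0] = (+0.77092,-0.63657,-0.02134); r₂ = λ·B[:,1] = (+0.61948,+0.74160,+0.25744)
r₃ = r₁×r₂ = (-0.14805,-0.21169,+0.96606); SVD([r₁ r₂ r₃]) → R = UVᵀ:
  R  [+0.77092 +0.61948 -0.14805]
  R  [-0.63657 +0.74160 -0.21169]
  R  [-0.02134 +0.25744 +0.96606]
t = (-0.05381, +0.00811, +1.06858) m
tr R = 2.478579; θ = arccos((tr R − 1)/2) = 0.738782 rad = 42.329°
axis k = ((R−Rᵀ)₃₂, (R−Rᵀ)₁₃, (R−Rᵀ)₂₁) / (2 sinθ) = (+0.348335, -0.094088, -0.932636)
rvec = θ·k = (+0.257344, -0.069510, -0.689014)

rvec=(0.2573, -0.0695, -0.6890) tvec=(-0.0538, 0.0081, 1.0686)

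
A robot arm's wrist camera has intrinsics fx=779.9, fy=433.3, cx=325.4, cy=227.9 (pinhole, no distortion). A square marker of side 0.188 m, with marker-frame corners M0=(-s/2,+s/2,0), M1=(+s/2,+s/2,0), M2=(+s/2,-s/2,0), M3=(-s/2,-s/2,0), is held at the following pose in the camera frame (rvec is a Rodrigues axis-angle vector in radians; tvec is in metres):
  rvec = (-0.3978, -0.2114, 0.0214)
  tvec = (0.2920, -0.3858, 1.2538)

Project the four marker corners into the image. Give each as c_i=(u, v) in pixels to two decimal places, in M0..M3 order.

Intrinsics K: fx=779.9, fy=433.3, cx=325.4, cy=227.9
Marker side s = 0.188 m; corners in marker frame (Z=0):
  M0 = (-0.0940, +0.0940, 0)
  M1 = (+0.0940, +0.0940, 0)
  M2 = (+0.0940, -0.0940, 0)
  M3 = (-0.0940, -0.0940, 0)
rvec = (-0.3978, -0.2114, 0.0214), |rvec| = θ = 0.45099 rad = 25.840°
Rodrigues: sinθ=0.43586, 1−cosθ=0.09998; R = I + sinθ·[k]× + (1−cosθ)·[k]×²:
    [+0.97781 +0.02066 -0.20849]
    [+0.06202 +0.92198 +0.38223]
    [+0.20012 -0.38668 +0.90024]
t = (0.2920, -0.3858, 1.2538) m
M0: Pc = R·M0+t = (+0.20203, -0.30496, +1.19864); u = 779.9·(+0.20203)/1.19864 + 325.4 = 456.8503, v = 433.3·(-0.30496)/1.19864 + 227.9 = 117.6579
M1: Pc = R·M1+t = (+0.38586, -0.29330, +1.23626); u = 779.9·(+0.38586)/1.23626 + 325.4 = 568.8179, v = 433.3·(-0.29330)/1.23626 + 227.9 = 125.0996
M2: Pc = R·M2+t = (+0.38197, -0.46664, +1.30896); u = 779.9·(+0.38197)/1.30896 + 325.4 = 552.9854, v = 433.3·(-0.46664)/1.30896 + 227.9 = 73.4310
M3: Pc = R·M3+t = (+0.19814, -0.47830, +1.27134); u = 779.9·(+0.19814)/1.27134 + 325.4 = 446.9515, v = 433.3·(-0.47830)/1.27134 + 227.9 = 64.8857

c0=(456.85, 117.66) c1=(568.82, 125.10) c2=(552.99, 73.43) c3=(446.95, 64.89)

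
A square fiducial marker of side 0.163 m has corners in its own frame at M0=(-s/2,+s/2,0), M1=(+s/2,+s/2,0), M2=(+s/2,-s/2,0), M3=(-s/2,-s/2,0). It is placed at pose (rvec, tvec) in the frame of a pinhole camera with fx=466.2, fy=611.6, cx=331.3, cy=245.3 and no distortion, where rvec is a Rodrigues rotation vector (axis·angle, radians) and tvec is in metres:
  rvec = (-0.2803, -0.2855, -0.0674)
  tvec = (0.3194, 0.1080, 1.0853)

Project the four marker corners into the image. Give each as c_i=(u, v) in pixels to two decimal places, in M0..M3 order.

c0=(443.28, 355.98) c1=(505.39, 348.82) c2=(491.72, 260.30) c3=(431.48, 263.35)

Intrinsics K: fx=466.2, fy=611.6, cx=331.3, cy=245.3
Marker side s = 0.163 m; corners in marker frame (Z=0):
  M0 = (-0.0815, +0.0815, 0)
  M1 = (+0.0815, +0.0815, 0)
  M2 = (+0.0815, -0.0815, 0)
  M3 = (-0.0815, -0.0815, 0)
rvec = (-0.2803, -0.2855, -0.0674), |rvec| = θ = 0.40574 rad = 23.247°
Rodrigues: sinθ=0.39469, 1−cosθ=0.08119; R = I + sinθ·[k]× + (1−cosθ)·[k]×²:
    [+0.95756 +0.10503 -0.26841]
    [-0.02610 +0.95901 +0.28216]
    [+0.28705 -0.26318 +0.92105]
t = (0.3194, 0.1080, 1.0853) m
M0: Pc = R·M0+t = (+0.24992, +0.18829, +1.04046); u = 466.2·(+0.24992)/1.04046 + 331.3 = 443.2819, v = 611.6·(+0.18829)/1.04046 + 245.3 = 355.9784
M1: Pc = R·M1+t = (+0.40600, +0.18403, +1.08725); u = 466.2·(+0.40600)/1.08725 + 331.3 = 505.3894, v = 611.6·(+0.18403)/1.08725 + 245.3 = 348.8224
M2: Pc = R·M2+t = (+0.38888, +0.02771, +1.13014); u = 466.2·(+0.38888)/1.13014 + 331.3 = 491.7188, v = 611.6·(+0.02771)/1.13014 + 245.3 = 260.2977
M3: Pc = R·M3+t = (+0.23280, +0.03197, +1.08335); u = 466.2·(+0.23280)/1.08335 + 331.3 = 431.4802, v = 611.6·(+0.03197)/1.08335 + 245.3 = 263.3471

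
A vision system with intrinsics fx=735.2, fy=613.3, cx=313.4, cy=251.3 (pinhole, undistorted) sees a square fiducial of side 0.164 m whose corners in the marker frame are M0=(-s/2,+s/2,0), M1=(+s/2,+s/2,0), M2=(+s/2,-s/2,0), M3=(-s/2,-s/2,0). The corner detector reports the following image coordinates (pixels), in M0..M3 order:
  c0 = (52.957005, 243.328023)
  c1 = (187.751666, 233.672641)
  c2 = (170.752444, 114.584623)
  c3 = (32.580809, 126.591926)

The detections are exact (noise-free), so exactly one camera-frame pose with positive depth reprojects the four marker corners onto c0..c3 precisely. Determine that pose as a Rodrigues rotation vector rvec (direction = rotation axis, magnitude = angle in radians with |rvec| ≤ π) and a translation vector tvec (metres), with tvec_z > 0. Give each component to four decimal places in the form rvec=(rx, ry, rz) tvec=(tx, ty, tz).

Intrinsics K: fx=735.2, fy=613.3, cx=313.4, cy=251.3
Marker side s = 0.164 m; corners in marker frame (Z=0):
  M0 = (-0.0820, +0.0820, 0)
  M1 = (+0.0820, +0.0820, 0)
  M2 = (+0.0820, -0.0820, 0)
  M3 = (-0.0820, -0.0820, 0)
Detected image corners:
  c0 = (52.957005, 243.328023) px
  c1 = (187.751666, 233.672641) px
  c2 = (170.752444, 114.584623) px
  c3 = (32.580809, 126.591926) px
Planar DLT: solve 8×8 A·h = b for H (H[2,2]=1):
  H  [+820.26014 +132.40520 +110.54170]
  H  [-85.05583 +748.61773 +180.39138]
  H  [-0.10643 +0.16544 +1.00000]
B = K⁻¹H; ‖b₁‖=1.169802, ‖b₂‖=1.169802; λ = 2/(‖b₁‖+‖b₂‖) = 0.854846, sign → tz>0 ⇒ λ=+0.854846
r₁ = λ·B[:,0] = (+0.99253,-0.08128,-0.09098); r₂ = λ·B[:,1] = (+0.09366,+0.98551,+0.14143)
r₃ = r₁×r₂ = (+0.07817,-0.14889,+0.98576); SVD([r₁ r₂ r₃]) → R = UVᵀ:
  R  [+0.99253 +0.09366 +0.07817]
  R  [-0.08128 +0.98551 -0.14889]
  R  [-0.09098 +0.14143 +0.98576]
t = (-0.23587, -0.09884, +0.85485) m
tr R = 2.963797; θ = arccos((tr R − 1)/2) = 0.190559 rad = 10.918°
axis k = ((R−Rᵀ)₃₂, (R−Rᵀ)₁₃, (R−Rᵀ)₂₁) / (2 sinθ) = (+0.766395, +0.446508, -0.461812)
rvec = θ·k = (+0.146043, +0.085086, -0.088002)

rvec=(0.1460, 0.0851, -0.0880) tvec=(-0.2359, -0.0988, 0.8548)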